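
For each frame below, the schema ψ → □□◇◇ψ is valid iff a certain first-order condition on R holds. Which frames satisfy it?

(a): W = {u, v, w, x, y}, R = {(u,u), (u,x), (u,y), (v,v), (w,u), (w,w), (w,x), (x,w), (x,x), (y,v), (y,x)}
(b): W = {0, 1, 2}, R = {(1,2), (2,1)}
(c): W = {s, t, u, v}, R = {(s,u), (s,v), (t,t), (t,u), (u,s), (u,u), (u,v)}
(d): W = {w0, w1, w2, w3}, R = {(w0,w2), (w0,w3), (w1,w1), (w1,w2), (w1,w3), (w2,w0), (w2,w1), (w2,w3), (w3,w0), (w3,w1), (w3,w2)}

(b), (d)

This is the axiom for a generalized confluence (Geach) condition; its first-order frame correspondent is ∀x ∀z (xR²z → ∃w (x = w ∧ zR²w)).
(a): fails — uR²v but no t with u=t and vR²t.
(b): holds.
(c): fails — sR²v but no w with s=w and vR²w.
(d): holds.
Valid on: (b), (d).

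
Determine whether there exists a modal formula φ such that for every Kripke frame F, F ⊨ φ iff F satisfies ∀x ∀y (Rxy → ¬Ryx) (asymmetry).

If a class were modally definable it would be closed under surjective bounded morphisms (Goldblatt–Thomason).
The 5-cycle (worlds w0,w1,w2,w3,w4 with w0→w1→w2→w3→w4→w0) is asymmetric. Mapping every world to a single reflexive point • is a surjective bounded morphism, and the reflexive point is not asymmetric (R•• but asymmetry requires ¬R••).
Hence asymmetry is not modally definable.

Not modally definable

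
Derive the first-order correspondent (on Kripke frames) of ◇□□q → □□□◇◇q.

This is a Sahlqvist (Geach-type) schema ◇^1□^2q → □^3◇^2q.
First-order correspondent: ∀x ∀y ∀z ((xRy ∧ xR³z) → ∃w (yR²w ∧ zR²w)).

∀x ∀y ∀z ((xRy ∧ xR³z) → ∃w (yR²w ∧ zR²w))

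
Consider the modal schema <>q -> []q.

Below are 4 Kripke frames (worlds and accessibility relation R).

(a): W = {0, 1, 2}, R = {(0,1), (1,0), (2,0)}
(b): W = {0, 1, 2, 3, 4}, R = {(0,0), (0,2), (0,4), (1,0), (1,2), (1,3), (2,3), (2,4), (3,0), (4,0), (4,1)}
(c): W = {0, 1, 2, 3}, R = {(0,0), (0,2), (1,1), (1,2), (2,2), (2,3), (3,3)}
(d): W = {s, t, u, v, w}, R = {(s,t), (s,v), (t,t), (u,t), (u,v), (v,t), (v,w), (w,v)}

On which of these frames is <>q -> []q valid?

Frame correspondent (Sahlqvist): forall x forall y forall z (Rxy & Rxz -> y = z) — i.e. partial functionality.
(a): condition met.
(b): fails — 0 sees both 0 and 2.
(c): fails — 0 sees both 0 and 2.
(d): fails — s sees both t and v.

(a)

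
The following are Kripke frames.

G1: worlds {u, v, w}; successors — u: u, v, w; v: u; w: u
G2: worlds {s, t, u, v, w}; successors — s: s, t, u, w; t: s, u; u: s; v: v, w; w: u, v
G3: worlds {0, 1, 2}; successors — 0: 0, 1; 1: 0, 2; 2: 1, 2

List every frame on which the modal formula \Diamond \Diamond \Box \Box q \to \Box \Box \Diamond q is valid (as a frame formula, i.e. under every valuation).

Frame correspondent (Sahlqvist): \forall x \forall y \forall z ((x R^2 y \wedge x R^2 z) \to \exists w (y R^2 w \wedge zRw)) — i.e. a generalized confluence (Geach) condition.
G1: holds.
G2: fails — sR²v, sR²u but no w* with vR²w* and uRw*.
G3: holds.
Valid on: G1, G3.

G1, G3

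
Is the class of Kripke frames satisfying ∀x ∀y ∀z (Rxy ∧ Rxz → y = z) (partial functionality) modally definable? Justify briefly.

Definable; ◇r → □r defines it

The condition is partial functionality. A defining modal formula is ◇r → □r.
Suppose ◇r→□r is valid. Take Rxy, Rxz and set V(r)={y}. Then ◇r at x, so □r at x, so r at z, i.e. z=y.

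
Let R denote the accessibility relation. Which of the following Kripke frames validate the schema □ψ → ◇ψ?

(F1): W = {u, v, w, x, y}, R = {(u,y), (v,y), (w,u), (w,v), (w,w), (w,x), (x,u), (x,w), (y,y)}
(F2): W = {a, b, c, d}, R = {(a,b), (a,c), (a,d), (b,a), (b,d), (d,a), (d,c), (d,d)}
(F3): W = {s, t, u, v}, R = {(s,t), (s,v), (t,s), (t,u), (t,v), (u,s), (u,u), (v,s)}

(F1), (F3)

The schema corresponds to seriality: ∀x ∃y Rxy.
(F1): holds.
(F2): fails — world c has no successor.
(F3): holds.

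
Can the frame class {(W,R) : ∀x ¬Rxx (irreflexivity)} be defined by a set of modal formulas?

No

Modal frame validity is preserved under surjective bounded morphisms.
The 3-cycle (worlds a,b,c with a→b→c→a) is irreflexive, and the map sending every world to a single reflexive point • is a surjective bounded morphism (forth: every edge maps to (•,•); back: every world has a successor). So any modal formula valid on the 3-cycle is also valid on the reflexive point, which is not irreflexive.
So no modal formula (or set of formulas) defines exactly the irreflexive frames.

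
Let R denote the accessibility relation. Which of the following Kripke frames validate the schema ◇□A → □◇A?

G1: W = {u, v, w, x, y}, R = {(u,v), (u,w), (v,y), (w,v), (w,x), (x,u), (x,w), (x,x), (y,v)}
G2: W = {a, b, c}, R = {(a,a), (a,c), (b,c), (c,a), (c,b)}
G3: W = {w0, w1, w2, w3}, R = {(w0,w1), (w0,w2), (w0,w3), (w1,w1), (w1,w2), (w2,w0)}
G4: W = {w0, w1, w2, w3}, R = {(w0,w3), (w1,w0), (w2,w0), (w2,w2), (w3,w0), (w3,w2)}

G2

Frame correspondent (Sahlqvist): ∀x ∀y ∀z (Rxy ∧ Rxz → ∃w (Ryw ∧ Rzw)) — i.e. convergence.
G1: fails — Ruv and Ruw but v and w have no common successor.
G2: condition met.
G3: fails — Rw0w1 and Rw0w2 but w1 and w2 have no common successor.
G4: fails — Rw2w0 and Rw2w2 but w0 and w2 have no common successor.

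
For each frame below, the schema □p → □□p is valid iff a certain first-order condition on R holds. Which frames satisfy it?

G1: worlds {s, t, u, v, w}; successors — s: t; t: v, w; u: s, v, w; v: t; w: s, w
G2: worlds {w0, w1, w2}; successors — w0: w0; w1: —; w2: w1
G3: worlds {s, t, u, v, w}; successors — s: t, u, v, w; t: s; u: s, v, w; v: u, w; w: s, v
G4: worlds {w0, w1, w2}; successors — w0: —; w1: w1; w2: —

G2, G4

Frame correspondent (Sahlqvist): ∀x ∀y ∀z (Rxy ∧ Ryz → Rxz) — i.e. transitivity.
G1: fails — Ruv and Rvt but not Rut.
G2: satisfies the condition.
G3: fails — Ruv and Rvu but not Ruu.
G4: satisfies the condition.
Valid on: G2, G4.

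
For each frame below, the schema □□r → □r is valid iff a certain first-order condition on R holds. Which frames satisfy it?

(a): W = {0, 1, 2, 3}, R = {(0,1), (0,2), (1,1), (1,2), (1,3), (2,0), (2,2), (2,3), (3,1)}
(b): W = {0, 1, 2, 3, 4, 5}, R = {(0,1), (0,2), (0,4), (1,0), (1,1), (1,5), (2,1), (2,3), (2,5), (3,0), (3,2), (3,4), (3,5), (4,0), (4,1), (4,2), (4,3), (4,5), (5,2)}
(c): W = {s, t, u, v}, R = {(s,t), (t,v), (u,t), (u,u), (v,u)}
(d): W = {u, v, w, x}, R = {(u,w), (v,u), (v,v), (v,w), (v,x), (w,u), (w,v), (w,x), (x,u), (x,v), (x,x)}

(a)

Frame correspondent (Sahlqvist): ∀x ∀y (Rxy → ∃z (Rxz ∧ Rzy)) — i.e. density.
(a): satisfies the condition.
(b): fails — R23 but no z with R2z and Rz3.
(c): fails — Rtv but no z with Rtz and Rzv.
(d): fails — Ruw but no z with Ruz and Rzw.
Valid on: (a).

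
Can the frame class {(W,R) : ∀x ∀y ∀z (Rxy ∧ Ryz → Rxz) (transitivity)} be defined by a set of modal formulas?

Definable; □q → □□q defines it

This is a Sahlqvist condition; the 4 axiom □q → □□q defines it.
Suppose □q→□□q is valid. Take Rxy, Ryz and set V(q)={w : Rxw}. Then □q at x, so □□q at x, so □q at y, so q at z, i.e. Rxz.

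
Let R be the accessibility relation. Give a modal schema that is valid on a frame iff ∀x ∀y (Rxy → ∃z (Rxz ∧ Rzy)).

□□p → □p

A defining formula is □□p → □p (the C4 axiom).
Suppose □□p→□p is valid. Take Rxy and set V(p)={w : xR²w}. Then □□p at x, so □p at x, so p at y, i.e. ∃z(Rxz∧Rzy).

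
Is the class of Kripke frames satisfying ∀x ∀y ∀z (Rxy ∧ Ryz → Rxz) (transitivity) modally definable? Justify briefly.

Definable; □r → □□r defines it

The condition is transitivity. A defining modal formula is □r → □□r.
Suppose □r→□□r is valid. Take Rxy, Ryz and set V(r)={w : Rxw}. Then □r at x, so □□r at x, so □r at y, so r at z, i.e. Rxz.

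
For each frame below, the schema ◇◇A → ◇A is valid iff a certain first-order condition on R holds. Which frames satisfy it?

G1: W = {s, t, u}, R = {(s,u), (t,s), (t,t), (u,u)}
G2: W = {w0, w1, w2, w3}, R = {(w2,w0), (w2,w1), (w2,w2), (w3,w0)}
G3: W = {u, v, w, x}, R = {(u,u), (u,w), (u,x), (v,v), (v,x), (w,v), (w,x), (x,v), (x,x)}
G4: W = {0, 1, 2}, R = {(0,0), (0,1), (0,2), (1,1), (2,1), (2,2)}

G2, G4

This is the axiom for transitivity; its first-order frame correspondent is ∀x ∀y ∀z (Rxy ∧ Ryz → Rxz).
G1: fails — Rts and Rsu but not Rtu.
G2: ✓.
G3: fails — Ruw and Rwv but not Ruv.
G4: ✓.
Valid on: G2, G4.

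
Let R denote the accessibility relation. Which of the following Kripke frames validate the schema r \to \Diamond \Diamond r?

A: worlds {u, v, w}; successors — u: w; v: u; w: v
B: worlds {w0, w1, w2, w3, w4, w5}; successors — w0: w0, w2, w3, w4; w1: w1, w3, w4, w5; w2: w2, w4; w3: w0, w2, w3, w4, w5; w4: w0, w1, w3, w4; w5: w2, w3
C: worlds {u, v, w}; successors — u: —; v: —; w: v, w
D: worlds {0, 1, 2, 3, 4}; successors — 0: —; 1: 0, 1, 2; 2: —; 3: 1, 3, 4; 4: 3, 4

B

The schema corresponds to a generalized confluence (Geach) condition: \forall x \exists w (x = w \wedge x R^2 w).
A: fails — at u but no t with u=t and uR²t.
B: condition met.
C: fails — at u but no t with u=t and uR²t.
D: fails — at 0 but no w with 0=w and 0R²w.
Valid on: B.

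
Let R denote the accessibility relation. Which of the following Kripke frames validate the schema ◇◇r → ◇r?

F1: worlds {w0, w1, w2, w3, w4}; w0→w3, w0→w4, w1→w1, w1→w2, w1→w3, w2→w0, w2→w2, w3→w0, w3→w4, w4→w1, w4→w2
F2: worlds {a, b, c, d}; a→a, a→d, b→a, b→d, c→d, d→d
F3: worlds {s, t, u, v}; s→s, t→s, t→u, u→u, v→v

F2, F3

This is the axiom for transitivity; its first-order frame correspondent is ∀x ∀y ∀z (Rxy ∧ Ryz → Rxz).
F1: fails — Rw1w2 and Rw2w0 but not Rw1w0.
F2: satisfies the condition.
F3: satisfies the condition.
Valid on: F2, F3.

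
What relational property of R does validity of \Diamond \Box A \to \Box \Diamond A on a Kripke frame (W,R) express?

Convergence

Suppose ◇□A→□◇A is valid. Take Rxy, Rxz and set V(A)={w : Ryw}. Then □A at y so ◇□A at x, so □◇A at x, so ◇A at z, giving w with Rzw and Ryw.
Conversely, on a frame with convergence the schema holds at every world under every valuation.
So the correspondent is convergence.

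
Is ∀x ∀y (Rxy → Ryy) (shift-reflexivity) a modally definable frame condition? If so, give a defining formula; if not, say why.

Definable; □(□p → p) defines it

The condition is shift-reflexivity. A defining modal formula is □(□p → p).
Suppose □(□p→p) is valid. Take Rxy and set V(p)={w : Ryw}. Then at y, □p holds; since □(□p→p) at x, □p→p at y, so p at y, i.e. Ryy.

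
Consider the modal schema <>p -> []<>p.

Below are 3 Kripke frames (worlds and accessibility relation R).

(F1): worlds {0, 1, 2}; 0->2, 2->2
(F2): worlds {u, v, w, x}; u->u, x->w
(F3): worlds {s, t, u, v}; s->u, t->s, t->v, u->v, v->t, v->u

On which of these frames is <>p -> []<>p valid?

(F1)

This is the axiom for the Euclidean property; its first-order frame correspondent is forall x forall y forall z (Rxy & Rxz -> Ryz).
(F1): holds.
(F2): fails — Rxw and Rxw but not Rww.
(F3): fails — Rsu and Rsu but not Ruu.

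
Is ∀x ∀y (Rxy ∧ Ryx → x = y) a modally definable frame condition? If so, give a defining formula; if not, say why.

Not definable by any modal formula

Modal frame validity is preserved under surjective bounded morphisms.
The 8-cycle (worlds 0,1,2,3,4,5,6,7 with 0→1→2→3→4→5→6→7→0) is antisymmetric. Sending even-indexed worlds to a and odd-indexed worlds to b is a surjective bounded morphism onto the two-world frame with a↔b, which is not antisymmetric.
Hence antisymmetry is not modally definable.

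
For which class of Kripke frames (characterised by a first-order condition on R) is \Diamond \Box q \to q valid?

symmetry: \forall x \forall y (Rxy \to Ryx)

Equivalently (dual form): q → □◇q.
Suppose q→□◇q is valid. Take Rxy and set V(q)={x}. Then q at x, so □◇q at x, so ◇q at y, so some z with Ryz has q; z=x, i.e. Ryx.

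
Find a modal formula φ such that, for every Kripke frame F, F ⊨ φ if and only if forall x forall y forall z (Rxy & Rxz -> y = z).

◇r → □r

This is partial functionality; the standard corresponding axiom is CD: ◇r → □r.
Suppose ◇r→□r is valid. Take Rxy, Rxz and set V(r)={y}. Then ◇r at x, so □r at x, so r at z, i.e. z=y.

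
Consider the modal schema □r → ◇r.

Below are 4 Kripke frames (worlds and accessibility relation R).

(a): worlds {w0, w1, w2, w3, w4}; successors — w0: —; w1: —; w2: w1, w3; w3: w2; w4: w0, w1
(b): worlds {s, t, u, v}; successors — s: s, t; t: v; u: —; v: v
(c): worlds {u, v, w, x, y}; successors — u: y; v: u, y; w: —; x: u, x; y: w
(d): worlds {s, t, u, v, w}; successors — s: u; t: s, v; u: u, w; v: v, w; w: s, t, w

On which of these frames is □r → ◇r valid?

(d)

The schema corresponds to seriality: ∀x ∃y Rxy.
(a): fails — world w0 has no successor.
(b): fails — world u has no successor.
(c): fails — world w has no successor.
(d): holds.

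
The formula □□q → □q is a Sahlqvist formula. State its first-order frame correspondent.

Suppose □□q→□q is valid. Take Rxy and set V(q)={w : xR²w}. Then □□q at x, so □q at x, so q at y, i.e. ∃z(Rxz∧Rzy).

density: ∀x ∀y (Rxy → ∃z (Rxz ∧ Rzy))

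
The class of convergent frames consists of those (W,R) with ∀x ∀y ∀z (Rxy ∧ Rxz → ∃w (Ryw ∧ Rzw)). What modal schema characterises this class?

◇□r → □◇r

This is convergence; the standard corresponding axiom is .2: ◇□r → □◇r.
Suppose ◇□r→□◇r is valid. Take Rxy, Rxz and set V(r)={w : Ryw}. Then □r at y so ◇□r at x, so □◇r at x, so ◇r at z, giving w with Rzw and Ryw.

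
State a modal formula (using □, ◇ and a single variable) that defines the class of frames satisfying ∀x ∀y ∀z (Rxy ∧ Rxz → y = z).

This is partial functionality; the standard corresponding axiom is CD: ◇s → □s.

◇s → □s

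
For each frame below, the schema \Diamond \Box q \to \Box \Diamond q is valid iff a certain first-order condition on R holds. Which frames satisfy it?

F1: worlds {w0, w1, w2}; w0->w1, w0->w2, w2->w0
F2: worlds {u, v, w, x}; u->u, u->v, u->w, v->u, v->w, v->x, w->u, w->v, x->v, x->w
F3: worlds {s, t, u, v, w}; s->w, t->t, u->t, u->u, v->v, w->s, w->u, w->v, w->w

F2

This is the axiom for convergence; its first-order frame correspondent is \forall x \forall y \forall z (Rxy \wedge Rxz \to \exists w (Ryw \wedge Rzw)).
F1: fails — Rw0w1 and Rw0w1 but w1 and w1 have no common successor.
F2: holds.
F3: fails — Rwu and Rwv but u and v have no common successor.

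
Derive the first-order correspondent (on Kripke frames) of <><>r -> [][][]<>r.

forall x forall y forall z ((x R^2 y & x R^3 z) -> exists w (y = w & zRw))

This is a Sahlqvist (Geach-type) schema ◇^2□^0r → □^3◇^1r.
Minimal-valuation argument: fix x; take any y with xR^2y and any z with xR^3z. Set V(r) to the set of worlds R-reachable from y in exactly 0 steps. Then □^0r holds at y, so the antecedent holds at x; validity forces ◇^1r at z, giving a w with zR^1w and yR^0w.
First-order correspondent: forall x forall y forall z ((x R^2 y & x R^3 z) -> exists w (y = w & zRw)).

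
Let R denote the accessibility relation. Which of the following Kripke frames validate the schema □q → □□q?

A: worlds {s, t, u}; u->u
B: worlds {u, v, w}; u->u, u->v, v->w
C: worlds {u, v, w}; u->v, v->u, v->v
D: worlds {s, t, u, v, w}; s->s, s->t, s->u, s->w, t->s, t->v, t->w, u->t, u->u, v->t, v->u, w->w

This is the axiom for transitivity; its first-order frame correspondent is ∀x ∀y ∀z (Rxy ∧ Ryz → Rxz).
A: holds.
B: fails — Ruv and Rvw but not Ruw.
C: fails — Ruv and Rvu but not Ruu.
D: fails — Rtv and Rvt but not Rtt.

A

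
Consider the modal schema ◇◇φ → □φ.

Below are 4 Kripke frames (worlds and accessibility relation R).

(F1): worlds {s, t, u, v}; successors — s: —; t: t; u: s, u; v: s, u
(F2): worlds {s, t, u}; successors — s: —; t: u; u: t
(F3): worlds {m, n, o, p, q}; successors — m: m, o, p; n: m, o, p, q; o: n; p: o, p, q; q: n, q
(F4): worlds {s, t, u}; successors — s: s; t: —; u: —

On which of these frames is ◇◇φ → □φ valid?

This is the axiom for a generalized confluence (Geach) condition; its first-order frame correspondent is ∀x ∀y ∀z ((xR²y ∧ xRz) → ∃w (y = w ∧ z = w)).
(F1): fails — uR²s, uRu but s ≠ u.
(F2): fails — tR²t, tRu but t ≠ u.
(F3): fails — mR²m, mRo but m ≠ o.
(F4): ✓.

(F4)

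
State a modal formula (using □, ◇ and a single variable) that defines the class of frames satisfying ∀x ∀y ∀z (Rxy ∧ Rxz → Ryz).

A defining formula is ◇s → □◇s (the 5 axiom).
Suppose ◇s→□◇s is valid. Take Rxy, Rxz and set V(s)={y}. Then ◇s at x, so □◇s at x, so ◇s at z, so some w with Rzw has s; w=y, i.e. Rzy. By symmetry of the argument, Ryz.

◇s → □◇s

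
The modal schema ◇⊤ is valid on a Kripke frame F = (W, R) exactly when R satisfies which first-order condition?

Seriality

This schema is equivalent to the D axiom □ψ → ◇ψ.
It corresponds to seriality: ∀x ∃y Rxy.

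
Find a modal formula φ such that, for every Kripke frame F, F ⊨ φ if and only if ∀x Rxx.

A defining formula is □p → p (the T axiom).

□p → p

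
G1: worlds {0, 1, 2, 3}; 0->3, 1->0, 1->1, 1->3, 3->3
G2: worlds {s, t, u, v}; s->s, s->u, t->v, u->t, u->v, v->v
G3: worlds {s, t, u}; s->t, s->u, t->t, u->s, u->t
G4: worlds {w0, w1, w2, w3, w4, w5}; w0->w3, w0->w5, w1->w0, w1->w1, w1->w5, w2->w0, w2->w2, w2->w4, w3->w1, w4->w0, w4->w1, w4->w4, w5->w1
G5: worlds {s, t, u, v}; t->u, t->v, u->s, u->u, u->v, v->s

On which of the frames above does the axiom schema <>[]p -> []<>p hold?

This is the axiom for convergence; its first-order frame correspondent is forall x forall y forall z (Rxy & Rxz -> exists w (Ryw & Rzw)).
G1: holds.
G2: fails — Rsu and Rss but u and s have no common successor.
G3: holds.
G4: fails — Rw1w5 and Rw1w0 but w5 and w0 have no common successor.
G5: fails — Ruv and Rus but v and s have no common successor.
Valid on: G1, G3.

G1, G3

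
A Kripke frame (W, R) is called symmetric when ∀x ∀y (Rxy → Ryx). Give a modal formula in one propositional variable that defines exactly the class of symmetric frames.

s → □◇s

The condition is symmetry. The B schema s → □◇s defines it.
Suppose s→□◇s is valid. Take Rxy and set V(s)={x}. Then s at x, so □◇s at x, so ◇s at y, so some z with Ryz has s; z=x, i.e. Ryx.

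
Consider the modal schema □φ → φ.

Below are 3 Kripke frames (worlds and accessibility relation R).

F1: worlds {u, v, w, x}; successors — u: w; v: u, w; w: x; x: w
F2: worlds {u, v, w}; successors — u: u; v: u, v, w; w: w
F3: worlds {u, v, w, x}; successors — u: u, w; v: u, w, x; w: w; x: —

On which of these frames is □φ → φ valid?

This is the axiom for reflexivity; its first-order frame correspondent is ∀x Rxx.
F1: fails — world u does not see itself.
F2: holds.
F3: fails — world v does not see itself.
Valid on: F2.

F2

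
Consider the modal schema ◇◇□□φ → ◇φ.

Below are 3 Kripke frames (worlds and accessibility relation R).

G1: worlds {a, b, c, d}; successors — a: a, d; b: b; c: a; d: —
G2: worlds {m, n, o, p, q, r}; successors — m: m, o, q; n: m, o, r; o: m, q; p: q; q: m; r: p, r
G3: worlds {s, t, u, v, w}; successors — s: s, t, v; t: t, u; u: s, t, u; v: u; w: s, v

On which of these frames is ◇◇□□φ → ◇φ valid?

G3

This is the axiom for a generalized confluence (Geach) condition; its first-order frame correspondent is ∀x ∀y (xR²y → ∃w (yR²w ∧ xRw)).
G1: fails — aR²d but no w with dR²w and aRw.
G2: fails — rR²p but no w with pR²w and rRw.
G3: ✓.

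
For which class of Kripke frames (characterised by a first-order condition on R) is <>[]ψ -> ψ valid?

Equivalently (dual form): ψ → □◇ψ.
Suppose ψ→□◇ψ is valid. Take Rxy and set V(ψ)={x}. Then ψ at x, so □◇ψ at x, so ◇ψ at y, so some z with Ryz has ψ; z=x, i.e. Ryx.
The converse is a direct semantic check.
So the correspondent is symmetry.

Symmetry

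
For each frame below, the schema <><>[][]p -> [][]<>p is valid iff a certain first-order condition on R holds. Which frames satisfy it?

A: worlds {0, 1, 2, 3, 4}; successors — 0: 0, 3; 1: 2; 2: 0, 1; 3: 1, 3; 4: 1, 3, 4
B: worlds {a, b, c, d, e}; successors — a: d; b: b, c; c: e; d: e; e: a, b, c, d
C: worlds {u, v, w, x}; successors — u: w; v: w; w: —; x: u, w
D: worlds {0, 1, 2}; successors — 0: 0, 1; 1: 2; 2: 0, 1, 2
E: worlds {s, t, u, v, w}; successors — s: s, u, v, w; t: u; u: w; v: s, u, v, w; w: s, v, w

D, E

The schema corresponds to a generalized confluence (Geach) condition: forall x forall y forall z ((x R^2 y & x R^2 z) -> exists w (y R^2 w & zRw)).
A: fails — 0R²0, 0R²1 but no w with 0R²w and 1Rw.
B: fails — bR²c, bR²c but no w with cR²w and cRw.
C: fails — xR²w, xR²w but no t with wR²t and wRt.
D: condition met.
E: condition met.
Valid on: D, E.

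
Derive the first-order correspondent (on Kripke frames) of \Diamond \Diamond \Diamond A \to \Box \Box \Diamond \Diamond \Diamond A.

This is a Sahlqvist (Geach-type) schema ◇^3□^0A → □^2◇^3A.
Minimal-valuation argument: fix x; take any y with xR^3y and any z with xR^2z. Set V(A) to the set of worlds R-reachable from y in exactly 0 steps. Then □^0A holds at y, so the antecedent holds at x; validity forces ◇^3A at z, giving a w with zR^3w and yR^0w.
First-order correspondent: \forall x \forall y \forall z ((x R^3 y \wedge x R^2 z) \to \exists w (y = w \wedge z R^3 w)).

\forall x \forall y \forall z ((x R^3 y \wedge x R^2 z) \to \exists w (y = w \wedge z R^3 w))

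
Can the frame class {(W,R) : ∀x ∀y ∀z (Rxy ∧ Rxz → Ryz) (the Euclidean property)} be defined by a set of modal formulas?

Definable; ◇r → □◇r defines it

The condition is the Euclidean property. A defining modal formula is ◇r → □◇r.
Suppose ◇r→□◇r is valid. Take Rxy, Rxz and set V(r)={y}. Then ◇r at x, so □◇r at x, so ◇r at z, so some w with Rzw has r; w=y, i.e. Rzy. By symmetry of the argument, Ryz.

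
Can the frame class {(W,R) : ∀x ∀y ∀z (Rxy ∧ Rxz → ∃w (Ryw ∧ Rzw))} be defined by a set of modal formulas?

This is a Sahlqvist condition; the .2 axiom ◇□r → □◇r defines it.
Suppose ◇□r→□◇r is valid. Take Rxy, Rxz and set V(r)={w : Ryw}. Then □r at y so ◇□r at x, so □◇r at x, so ◇r at z, giving w with Rzw and Ryw.

Definable; ◇□r → □◇r defines it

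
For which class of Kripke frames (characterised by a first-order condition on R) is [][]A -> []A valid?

density

Suppose □□A→□A is valid. Take Rxy and set V(A)={w : xR²w}. Then □□A at x, so □A at x, so A at y, i.e. ∃z(Rxz∧Rzy).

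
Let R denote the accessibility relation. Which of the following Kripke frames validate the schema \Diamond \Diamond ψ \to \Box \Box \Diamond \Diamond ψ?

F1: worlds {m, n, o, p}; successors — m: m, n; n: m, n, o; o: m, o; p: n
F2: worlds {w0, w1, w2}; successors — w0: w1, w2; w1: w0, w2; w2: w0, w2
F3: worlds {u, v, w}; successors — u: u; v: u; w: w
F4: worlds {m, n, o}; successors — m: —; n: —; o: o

Frame correspondent (Sahlqvist): \forall x \forall y \forall z ((x R^2 y \wedge x R^2 z) \to \exists w (y = w \wedge z R^2 w)) — i.e. a generalized confluence (Geach) condition.
F1: condition met.
F2: fails — w1R²w1, w1R²w0 but no w with w1=w and w0R²w.
F3: condition met.
F4: condition met.
Valid on: F1, F3, F4.

F1, F3, F4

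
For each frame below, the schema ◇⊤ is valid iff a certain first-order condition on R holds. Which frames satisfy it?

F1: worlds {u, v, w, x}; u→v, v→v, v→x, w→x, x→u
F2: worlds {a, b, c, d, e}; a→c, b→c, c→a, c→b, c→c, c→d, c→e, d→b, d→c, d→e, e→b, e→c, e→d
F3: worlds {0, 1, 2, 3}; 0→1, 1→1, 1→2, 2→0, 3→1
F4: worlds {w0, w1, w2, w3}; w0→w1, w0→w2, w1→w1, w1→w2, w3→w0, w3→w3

F1, F2, F3

The schema corresponds to seriality: ∀x ∃y Rxy.
F1: holds.
F2: holds.
F3: holds.
F4: fails — world w2 has no successor.
Valid on: F1, F2, F3.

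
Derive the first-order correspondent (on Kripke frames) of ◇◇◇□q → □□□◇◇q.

This is a Sahlqvist (Geach-type) schema ◇^3□^1q → □^3◇^2q.
First-order correspondent: ∀x ∀y ∀z ((xR³y ∧ xR³z) → ∃w (yRw ∧ zR²w)).

∀x ∀y ∀z ((xR³y ∧ xR³z) → ∃w (yRw ∧ zR²w))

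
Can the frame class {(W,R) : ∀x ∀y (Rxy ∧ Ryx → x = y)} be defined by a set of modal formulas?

Not definable by any modal formula

Any modally definable frame class is closed under surjective bounded morphisms.
The 4-cycle (worlds 0,1,2,3 with 0→1→2→3→0) is antisymmetric. Sending even-indexed worlds to s and odd-indexed worlds to t is a surjective bounded morphism onto the two-world frame with s↔t, which is not antisymmetric.
So the class is not modally definable.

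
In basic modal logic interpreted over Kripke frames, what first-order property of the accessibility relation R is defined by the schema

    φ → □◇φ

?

Suppose φ→□◇φ is valid. Take Rxy and set V(φ)={x}. Then φ at x, so □◇φ at x, so ◇φ at y, so some z with Ryz has φ; z=x, i.e. Ryx.
The converse is a direct semantic check.
So the correspondent is symmetry.

symmetry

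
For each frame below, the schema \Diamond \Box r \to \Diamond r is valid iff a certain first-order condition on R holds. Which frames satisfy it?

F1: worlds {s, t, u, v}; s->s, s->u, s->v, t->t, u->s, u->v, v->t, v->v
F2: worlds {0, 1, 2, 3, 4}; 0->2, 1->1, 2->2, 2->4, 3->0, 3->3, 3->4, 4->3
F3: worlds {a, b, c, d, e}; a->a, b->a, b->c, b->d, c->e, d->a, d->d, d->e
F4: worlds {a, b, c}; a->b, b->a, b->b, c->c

F1, F4

The schema corresponds to a generalized confluence (Geach) condition: \forall x \forall y (xRy \to \exists w (yRw \wedge xRw)).
F1: condition met.
F2: fails — 2R4 but no w with 4Rw and 2Rw.
F3: fails — bRc but no w with cRw and bRw.
F4: condition met.
Valid on: F1, F4.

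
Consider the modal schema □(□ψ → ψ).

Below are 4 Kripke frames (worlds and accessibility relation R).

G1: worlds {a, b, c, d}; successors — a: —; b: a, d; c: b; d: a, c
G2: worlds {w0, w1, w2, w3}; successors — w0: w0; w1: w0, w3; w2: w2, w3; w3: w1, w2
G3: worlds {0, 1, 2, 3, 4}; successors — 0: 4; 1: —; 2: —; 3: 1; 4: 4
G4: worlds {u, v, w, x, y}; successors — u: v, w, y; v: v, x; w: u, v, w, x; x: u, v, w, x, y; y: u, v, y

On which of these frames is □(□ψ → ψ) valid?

none

The schema corresponds to shift-reflexivity: ∀x ∀y (Rxy → Ryy).
G1: fails — Rdc but not Rcc.
G2: fails — Rw3w1 but not Rw1w1.
G3: fails — R31 but not R11.
G4: fails — Rwu but not Ruu.
Valid on no frame.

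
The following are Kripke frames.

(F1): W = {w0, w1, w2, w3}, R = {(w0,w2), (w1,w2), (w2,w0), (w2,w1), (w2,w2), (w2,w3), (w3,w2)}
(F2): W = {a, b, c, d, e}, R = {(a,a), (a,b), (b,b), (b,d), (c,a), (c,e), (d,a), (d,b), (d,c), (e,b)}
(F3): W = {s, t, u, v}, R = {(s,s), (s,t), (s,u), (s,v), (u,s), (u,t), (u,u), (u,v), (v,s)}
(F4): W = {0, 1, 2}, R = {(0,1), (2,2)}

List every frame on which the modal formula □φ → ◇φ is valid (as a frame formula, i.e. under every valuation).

The schema corresponds to seriality: ∀x ∃y Rxy.
(F1): holds.
(F2): holds.
(F3): fails — world t has no successor.
(F4): fails — world 1 has no successor.

(F1), (F2)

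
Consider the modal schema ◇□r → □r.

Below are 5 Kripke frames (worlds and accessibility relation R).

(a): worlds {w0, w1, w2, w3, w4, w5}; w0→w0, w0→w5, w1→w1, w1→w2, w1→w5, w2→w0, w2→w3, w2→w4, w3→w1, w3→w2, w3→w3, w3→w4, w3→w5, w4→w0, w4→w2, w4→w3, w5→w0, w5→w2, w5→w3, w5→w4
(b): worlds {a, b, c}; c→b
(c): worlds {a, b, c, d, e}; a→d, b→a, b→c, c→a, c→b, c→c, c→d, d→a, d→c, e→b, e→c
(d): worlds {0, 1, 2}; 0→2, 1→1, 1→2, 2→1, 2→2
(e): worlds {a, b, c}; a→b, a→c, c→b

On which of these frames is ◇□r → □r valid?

(d)

Frame correspondent (Sahlqvist): ∀x ∀y ∀z (Rxy ∧ Rxz → Ryz) — i.e. the Euclidean property.
(a): fails — Rw0w5 and Rw0w5 but not Rw5w5.
(b): fails — Rcb and Rcb but not Rbb.
(c): fails — Rad and Rad but not Rdd.
(d): satisfies the condition.
(e): fails — Rac and Rac but not Rcc.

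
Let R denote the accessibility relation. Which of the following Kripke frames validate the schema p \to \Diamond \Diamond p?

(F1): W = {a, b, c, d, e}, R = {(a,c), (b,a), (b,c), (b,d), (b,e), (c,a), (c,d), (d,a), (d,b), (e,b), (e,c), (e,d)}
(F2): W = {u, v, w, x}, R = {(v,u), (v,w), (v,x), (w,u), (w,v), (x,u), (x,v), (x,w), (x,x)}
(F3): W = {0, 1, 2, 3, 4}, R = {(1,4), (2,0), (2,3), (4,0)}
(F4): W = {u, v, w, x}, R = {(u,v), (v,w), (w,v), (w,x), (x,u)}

(F1)

This is the axiom for a generalized confluence (Geach) condition; its first-order frame correspondent is \forall x \exists w (x = w \wedge x R^2 w).
(F1): condition met.
(F2): fails — at u but no t with u=t and uR²t.
(F3): fails — at 0 but no w with 0=w and 0R²w.
(F4): fails — at u but no t with u=t and uR²t.
Valid on: (F1).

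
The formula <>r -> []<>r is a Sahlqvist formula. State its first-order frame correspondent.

the Euclidean property: forall x forall y forall z (Rxy & Rxz -> Ryz)

Suppose ◇r→□◇r is valid. Take Rxy, Rxz and set V(r)={y}. Then ◇r at x, so □◇r at x, so ◇r at z, so some w with Rzw has r; w=y, i.e. Rzy. By symmetry of the argument, Ryz.
The converse is a direct semantic check.
Frame condition: forall x forall y forall z (Rxy & Rxz -> Ryz).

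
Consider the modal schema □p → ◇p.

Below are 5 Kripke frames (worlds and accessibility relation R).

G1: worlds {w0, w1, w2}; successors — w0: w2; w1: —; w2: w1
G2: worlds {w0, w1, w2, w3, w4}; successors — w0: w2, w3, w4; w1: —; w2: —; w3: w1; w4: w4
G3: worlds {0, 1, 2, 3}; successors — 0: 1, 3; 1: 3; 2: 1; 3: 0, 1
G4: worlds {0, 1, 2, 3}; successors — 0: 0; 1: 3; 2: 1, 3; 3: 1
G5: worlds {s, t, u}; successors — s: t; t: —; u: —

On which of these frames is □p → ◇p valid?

Frame correspondent (Sahlqvist): ∀x ∃y Rxy — i.e. seriality.
G1: fails — world w1 has no successor.
G2: fails — world w1 has no successor.
G3: holds.
G4: holds.
G5: fails — world t has no successor.
Valid on: G3, G4.

G3, G4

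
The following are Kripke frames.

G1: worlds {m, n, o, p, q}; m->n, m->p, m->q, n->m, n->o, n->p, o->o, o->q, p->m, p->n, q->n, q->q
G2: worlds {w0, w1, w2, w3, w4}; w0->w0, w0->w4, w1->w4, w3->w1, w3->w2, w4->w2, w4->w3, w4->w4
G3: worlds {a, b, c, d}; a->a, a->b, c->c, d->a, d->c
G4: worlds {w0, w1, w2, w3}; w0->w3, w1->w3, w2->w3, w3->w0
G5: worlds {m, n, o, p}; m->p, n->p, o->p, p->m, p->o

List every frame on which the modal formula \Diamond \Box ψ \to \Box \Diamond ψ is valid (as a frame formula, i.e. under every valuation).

G4, G5

Frame correspondent (Sahlqvist): \forall x \forall y \forall z (Rxy \wedge Rxz \to \exists w (Ryw \wedge Rzw)) — i.e. convergence.
G1: fails — Rmq and Rmn but q and n have no common successor.
G2: fails — Rw3w1 and Rw3w2 but w1 and w2 have no common successor.
G3: fails — Rab and Rab but b and b have no common successor.
G4: satisfies the condition.
G5: satisfies the condition.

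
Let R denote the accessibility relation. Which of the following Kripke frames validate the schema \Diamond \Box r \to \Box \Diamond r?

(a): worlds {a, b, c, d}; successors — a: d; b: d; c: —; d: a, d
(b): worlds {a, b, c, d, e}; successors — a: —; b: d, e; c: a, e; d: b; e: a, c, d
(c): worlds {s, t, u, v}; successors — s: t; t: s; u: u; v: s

(a), (c)

This is the axiom for convergence; its first-order frame correspondent is \forall x \forall y \forall z (Rxy \wedge Rxz \to \exists w (Ryw \wedge Rzw)).
(a): holds.
(b): fails — Rbe and Rbd but e and d have no common successor.
(c): holds.
Valid on: (a), (c).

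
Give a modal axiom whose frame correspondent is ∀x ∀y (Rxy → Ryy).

The condition is shift-reflexivity. The T□ schema □(□p → p) defines it.
Suppose □(□p→p) is valid. Take Rxy and set V(p)={w : Ryw}. Then at y, □p holds; since □(□p→p) at x, □p→p at y, so p at y, i.e. Ryy.

□(□p → p)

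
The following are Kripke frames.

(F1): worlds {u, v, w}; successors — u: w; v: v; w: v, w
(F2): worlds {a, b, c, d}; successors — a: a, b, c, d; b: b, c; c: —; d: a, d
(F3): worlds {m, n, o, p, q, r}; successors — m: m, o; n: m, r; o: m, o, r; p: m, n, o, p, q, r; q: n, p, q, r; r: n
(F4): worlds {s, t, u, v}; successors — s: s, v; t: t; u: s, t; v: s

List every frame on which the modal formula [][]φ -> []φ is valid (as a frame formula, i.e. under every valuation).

Frame correspondent (Sahlqvist): forall x forall y (Rxy -> exists z (Rxz & Rzy)) — i.e. density.
(F1): ✓.
(F2): ✓.
(F3): fails — Rnr but no z with Rnz and Rzr.
(F4): ✓.

(F1), (F2), (F4)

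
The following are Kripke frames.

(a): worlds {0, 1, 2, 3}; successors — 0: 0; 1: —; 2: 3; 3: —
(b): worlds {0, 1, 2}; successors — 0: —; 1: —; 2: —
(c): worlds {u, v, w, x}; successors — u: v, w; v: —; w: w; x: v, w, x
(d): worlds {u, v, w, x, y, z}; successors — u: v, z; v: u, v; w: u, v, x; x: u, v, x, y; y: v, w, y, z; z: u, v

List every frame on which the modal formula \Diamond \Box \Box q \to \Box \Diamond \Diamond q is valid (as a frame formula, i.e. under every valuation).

(b), (d)

This is the axiom for a generalized confluence (Geach) condition; its first-order frame correspondent is \forall x \forall y \forall z ((xRy \wedge xRz) \to \exists w (y R^2 w \wedge z R^2 w)).
(a): fails — 2R3, 2R3 but no w with 3R²w and 3R²w.
(b): holds.
(c): fails — uRv, uRv but no t with vR²t and vR²t.
(d): holds.
Valid on: (b), (d).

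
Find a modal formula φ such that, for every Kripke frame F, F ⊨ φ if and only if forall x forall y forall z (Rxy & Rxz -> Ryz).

This is the Euclidean property; the standard corresponding axiom is 5: ◇p → □◇p.

◇p → □◇p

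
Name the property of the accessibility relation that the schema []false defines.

This is the Ver axiom.
It corresponds to emptiness of R: forall x forall y ~Rxy.

Emptiness of R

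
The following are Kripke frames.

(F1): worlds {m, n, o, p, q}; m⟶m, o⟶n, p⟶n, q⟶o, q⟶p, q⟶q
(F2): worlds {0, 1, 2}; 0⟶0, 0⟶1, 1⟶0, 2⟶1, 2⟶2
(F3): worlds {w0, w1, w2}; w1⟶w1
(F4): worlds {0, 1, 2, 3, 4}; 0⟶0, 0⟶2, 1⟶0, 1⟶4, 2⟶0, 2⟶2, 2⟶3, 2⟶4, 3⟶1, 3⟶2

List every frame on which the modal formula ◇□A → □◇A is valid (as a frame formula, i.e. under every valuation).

This is the axiom for convergence; its first-order frame correspondent is ∀x ∀y ∀z (Rxy ∧ Rxz → ∃w (Ryw ∧ Rzw)).
(F1): fails — Ron and Ron but n and n have no common successor.
(F2): fails — R22 and R21 but 2 and 1 have no common successor.
(F3): holds.
(F4): fails — R10 and R14 but 0 and 4 have no common successor.
Valid on: (F3).

(F3)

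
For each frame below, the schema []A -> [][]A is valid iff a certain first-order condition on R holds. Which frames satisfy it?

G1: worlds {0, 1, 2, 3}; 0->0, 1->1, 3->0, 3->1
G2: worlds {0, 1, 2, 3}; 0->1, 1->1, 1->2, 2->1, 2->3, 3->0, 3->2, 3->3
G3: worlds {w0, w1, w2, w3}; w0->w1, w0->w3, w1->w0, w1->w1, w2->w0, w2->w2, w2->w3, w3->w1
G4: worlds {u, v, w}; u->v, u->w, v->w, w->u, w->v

Frame correspondent (Sahlqvist): forall x forall y forall z (Rxy & Ryz -> Rxz) — i.e. transitivity.
G1: satisfies the condition.
G2: fails — R32 and R21 but not R31.
G3: fails — Rw1w0 and Rw0w3 but not Rw1w3.
G4: fails — Rwu and Ruw but not Rww.
Valid on: G1.

G1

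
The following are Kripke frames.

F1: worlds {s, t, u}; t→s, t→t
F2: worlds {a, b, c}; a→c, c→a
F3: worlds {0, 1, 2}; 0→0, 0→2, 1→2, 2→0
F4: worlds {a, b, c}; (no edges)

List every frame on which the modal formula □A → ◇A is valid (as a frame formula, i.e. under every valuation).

This is the axiom for seriality; its first-order frame correspondent is ∀x ∃y Rxy.
F1: fails — world s has no successor.
F2: fails — world b has no successor.
F3: condition met.
F4: fails — world a has no successor.

F3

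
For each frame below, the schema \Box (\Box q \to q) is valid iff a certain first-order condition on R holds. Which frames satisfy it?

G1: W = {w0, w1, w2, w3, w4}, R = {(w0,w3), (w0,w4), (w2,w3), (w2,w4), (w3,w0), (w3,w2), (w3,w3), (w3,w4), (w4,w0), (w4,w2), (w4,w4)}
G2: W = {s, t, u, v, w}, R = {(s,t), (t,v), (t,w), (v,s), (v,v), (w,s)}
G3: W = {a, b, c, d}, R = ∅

Frame correspondent (Sahlqvist): \forall x \forall y (Rxy \to Ryy) — i.e. shift-reflexivity.
G1: fails — Rw3w2 but not Rw2w2.
G2: fails — Rvs but not Rss.
G3: holds.

G3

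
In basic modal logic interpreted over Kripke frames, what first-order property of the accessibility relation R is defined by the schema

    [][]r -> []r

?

density: forall x forall y (Rxy -> exists z (Rxz & Rzy))

Suppose □□r→□r is valid. Take Rxy and set V(r)={w : xR²w}. Then □□r at x, so □r at x, so r at y, i.e. ∃z(Rxz∧Rzy).
Conversely, on a frame with density the schema holds at every world under every valuation.
So the correspondent is density.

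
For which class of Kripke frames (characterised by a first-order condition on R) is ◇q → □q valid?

partial functionality

This is the CD axiom.
Its frame correspondent is partial functionality — ∀x ∀y ∀z (Rxy ∧ Rxz → y = z).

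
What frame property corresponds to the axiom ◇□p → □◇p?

Suppose ◇□p→□◇p is valid. Take Rxy, Rxz and set V(p)={w : Ryw}. Then □p at y so ◇□p at x, so □◇p at x, so ◇p at z, giving w with Rzw and Ryw.
The converse is a direct semantic check.
Frame condition: ∀x ∀y ∀z (Rxy ∧ Rxz → ∃w (Ryw ∧ Rzw)).

convergence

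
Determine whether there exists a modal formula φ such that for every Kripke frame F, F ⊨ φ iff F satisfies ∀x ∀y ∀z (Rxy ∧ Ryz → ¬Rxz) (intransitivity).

Modal frame validity is preserved under surjective bounded morphisms.
The 5-cycle (worlds a,b,c,d,e with a→b→c→d→e→a) is intransitive. Mapping every world to a single reflexive point • is a surjective bounded morphism; the reflexive point is not intransitive (R••∧R•• but R••).
Hence intransitivity is not modally definable.

Not modally definable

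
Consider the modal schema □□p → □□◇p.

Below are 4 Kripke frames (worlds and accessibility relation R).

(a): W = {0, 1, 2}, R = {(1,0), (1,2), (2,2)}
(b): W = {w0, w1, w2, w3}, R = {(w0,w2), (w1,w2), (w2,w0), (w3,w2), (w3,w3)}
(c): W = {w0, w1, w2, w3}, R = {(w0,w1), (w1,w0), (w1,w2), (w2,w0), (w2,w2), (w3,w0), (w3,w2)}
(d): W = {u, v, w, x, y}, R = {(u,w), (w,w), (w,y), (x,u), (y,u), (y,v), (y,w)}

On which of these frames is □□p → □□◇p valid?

This is the axiom for a generalized confluence (Geach) condition; its first-order frame correspondent is ∀x ∀z (xR²z → ∃w (xR²w ∧ zRw)).
(a): condition met.
(b): fails — w0R²w0 but no w with w0R²w and w0Rw.
(c): fails — w0R²w0 but no w with w0R²w and w0Rw.
(d): fails — wR²v but no t with wR²t and vRt.
Valid on: (a).

(a)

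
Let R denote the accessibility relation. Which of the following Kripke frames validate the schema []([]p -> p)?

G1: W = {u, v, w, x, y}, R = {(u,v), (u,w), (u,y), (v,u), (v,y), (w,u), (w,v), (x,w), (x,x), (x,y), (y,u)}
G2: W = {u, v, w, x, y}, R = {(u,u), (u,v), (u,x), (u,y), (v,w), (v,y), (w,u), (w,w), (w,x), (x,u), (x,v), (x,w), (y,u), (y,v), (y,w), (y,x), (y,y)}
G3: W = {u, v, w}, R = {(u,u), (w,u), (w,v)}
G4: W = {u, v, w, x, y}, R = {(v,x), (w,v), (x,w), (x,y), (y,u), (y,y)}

The schema corresponds to shift-reflexivity: forall x forall y (Rxy -> Ryy).
G1: fails — Ruv but not Rvv.
G2: fails — Ruv but not Rvv.
G3: fails — Rwv but not Rvv.
G4: fails — Rxw but not Rww.
Valid on no frame.

none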